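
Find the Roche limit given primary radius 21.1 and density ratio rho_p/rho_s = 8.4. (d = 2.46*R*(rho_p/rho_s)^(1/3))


d_Roche = 2.46 * 21.1 * 8.4^(1/3) = 105.5141

105.5141


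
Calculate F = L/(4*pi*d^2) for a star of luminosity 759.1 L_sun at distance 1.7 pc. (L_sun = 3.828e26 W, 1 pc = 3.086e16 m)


F = L / (4*pi*d^2) = 2.906e+29 / (4*pi*(5.246e+16)^2) = 8.402e-06

8.402e-06 W/m^2


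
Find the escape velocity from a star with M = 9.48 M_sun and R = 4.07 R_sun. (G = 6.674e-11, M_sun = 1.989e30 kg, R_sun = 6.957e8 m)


M = 9.48 * 1.989e30 kg = 1.885572e+31 kg; R = 4.07 * 6.957e8 m = 2.831499e+09 m. v_esc = sqrt(2GM/R) = sqrt(2 * 6.674e-11 * 1.885572e+31 / 2.831499e+09) = 942804.0793

942804.0793 m/s


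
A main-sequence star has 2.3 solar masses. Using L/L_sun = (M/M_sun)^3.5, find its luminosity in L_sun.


L/L_sun = (M/M_sun)^3.5 = 2.3^3.5 = 18.4522

18.4522 L_sun


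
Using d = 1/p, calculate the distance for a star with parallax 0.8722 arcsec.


d = 1/p = 1/0.8722 = 1.1465

1.1465 pc


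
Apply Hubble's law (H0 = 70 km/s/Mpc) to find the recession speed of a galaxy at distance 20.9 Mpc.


v = H0 * d = 70 * 20.9 = 1463.0

1463.0 km/s


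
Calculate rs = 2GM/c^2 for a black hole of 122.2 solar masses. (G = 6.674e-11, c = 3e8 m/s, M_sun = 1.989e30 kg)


M = 122.2 * 1.989e30 kg = 2.430558e+32 kg. rs = 2GM/c^2 = 2 * 6.674e-11 * 2.430558e+32 / (3e8)^2 = 360478.7576

360478.7576 m


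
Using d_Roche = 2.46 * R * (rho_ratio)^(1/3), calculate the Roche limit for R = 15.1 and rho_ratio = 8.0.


d_Roche = 2.46 * 15.1 * 8.0^(1/3) = 74.292

74.292


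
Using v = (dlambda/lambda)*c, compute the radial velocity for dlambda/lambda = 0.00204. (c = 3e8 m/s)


v = (dlambda/lambda) * c = 0.00204 * 3e8 = 612000.0

612000.0 m/s


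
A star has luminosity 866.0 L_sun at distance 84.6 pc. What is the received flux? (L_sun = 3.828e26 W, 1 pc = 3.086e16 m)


F = L / (4*pi*d^2) = 3.315e+29 / (4*pi*(2.611e+18)^2) = 3.870e-09

3.870e-09 W/m^2


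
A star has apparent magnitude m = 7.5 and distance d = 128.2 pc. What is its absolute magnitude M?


M = m - 5*log10(d) + 5 = 7.5 - 5*log10(128.2) + 5 = 1.9606

1.9606


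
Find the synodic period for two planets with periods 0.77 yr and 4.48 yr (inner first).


1/P_syn = |1/P1 - 1/P2| = |1/0.77 - 1/4.48| => P_syn = 0.9298

0.9298 years


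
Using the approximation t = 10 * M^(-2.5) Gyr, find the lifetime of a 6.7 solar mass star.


t = 10 * M^(-2.5) = 10 * 6.7^(-2.5) = 0.0861

0.0861 Gyr


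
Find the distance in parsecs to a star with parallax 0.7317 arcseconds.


d = 1/p = 1/0.7317 = 1.3667

1.3667 pc


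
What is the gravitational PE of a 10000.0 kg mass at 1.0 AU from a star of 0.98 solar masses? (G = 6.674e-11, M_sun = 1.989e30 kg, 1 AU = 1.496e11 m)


M = 0.98 * 1.989e30 kg = 1.94922e+30 kg; r = 1.0 AU * 1.496e11 m/AU = 1.496e+11 m. U = -GM*m/r = -(6.674e-11 * 1.94922e+30 * 10000.0) / 1.496e+11 = -8.696e+12

-8.696e+12 J


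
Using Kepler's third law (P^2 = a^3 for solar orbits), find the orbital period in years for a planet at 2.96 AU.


P = a^(3/2) = 2.96^1.5 = 5.0926

5.0926 years


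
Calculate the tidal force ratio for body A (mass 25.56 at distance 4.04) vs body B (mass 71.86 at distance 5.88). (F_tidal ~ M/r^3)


Ratio = (M1/r1^3) / (M2/r2^3) = (25.56/4.04^3) / (71.86/5.88^3) = 1.0966

1.0966


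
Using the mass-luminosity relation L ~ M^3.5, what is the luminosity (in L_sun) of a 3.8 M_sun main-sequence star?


L/L_sun = (M/M_sun)^3.5 = 3.8^3.5 = 106.9652

106.9652 L_sun


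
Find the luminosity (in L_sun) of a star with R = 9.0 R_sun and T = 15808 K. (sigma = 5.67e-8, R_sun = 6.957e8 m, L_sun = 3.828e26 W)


R = 9.0 * 6.957e8 m = 6.2613e+09 m. L = 4*pi*R^2*sigma*T^4 = 4*pi*(6.2613e+09)^2 * 5.67e-8 * 15808^4 = 1.744334046e+30 W. L/L_sun = 1.744334046e+30 / 3.828e26 = 4556.7765

4556.7765 L_sun


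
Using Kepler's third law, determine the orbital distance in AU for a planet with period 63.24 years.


a = P^(2/3) = 63.24^(2/3) = 15.8731

15.8731 AU


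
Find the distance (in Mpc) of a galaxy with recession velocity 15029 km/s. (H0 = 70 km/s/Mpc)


d = v / H0 = 15029 / 70 = 214.7

214.7 Mpc


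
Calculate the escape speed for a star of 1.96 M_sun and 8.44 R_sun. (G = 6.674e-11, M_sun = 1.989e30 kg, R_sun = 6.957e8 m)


M = 1.96 * 1.989e30 kg = 3.89844e+30 kg; R = 8.44 * 6.957e8 m = 5.871708e+09 m. v_esc = sqrt(2GM/R) = sqrt(2 * 6.674e-11 * 3.89844e+30 / 5.871708e+09) = 297694.836

297694.836 m/s


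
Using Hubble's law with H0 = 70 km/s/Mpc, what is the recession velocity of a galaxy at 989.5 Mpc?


v = H0 * d = 70 * 989.5 = 69265.0

69265.0 km/s


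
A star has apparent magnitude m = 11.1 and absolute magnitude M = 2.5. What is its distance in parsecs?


d = 10^((m - M + 5)/5) = 10^((11.1 - 2.5 + 5)/5) = 524.8075

524.8075 pc


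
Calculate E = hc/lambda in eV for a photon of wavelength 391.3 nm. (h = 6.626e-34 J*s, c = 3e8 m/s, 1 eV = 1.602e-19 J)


E = hc/lambda = 6.626e-34 * 3e8 / 3.913e-07 = 5.080e-19 J = 3.171 eV

3.171 eV


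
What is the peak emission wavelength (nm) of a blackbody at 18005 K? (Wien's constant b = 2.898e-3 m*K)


lam_max = b / T = 2.898e-3 / 18005 = 1.610e-07 m = 160.9553 nm

160.9553 nm


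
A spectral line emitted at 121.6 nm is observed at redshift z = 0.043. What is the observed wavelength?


lam_obs = lam_emit * (1 + z) = 121.6 * (1 + 0.043) = 126.8288

126.8288 nm


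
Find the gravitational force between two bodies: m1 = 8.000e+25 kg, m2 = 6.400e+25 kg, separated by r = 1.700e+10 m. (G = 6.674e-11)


F = G*m1*m2/r^2 = 6.674e-11 * 8.000e+25 * 6.400e+25 / (1.700e+10)^2 = 6.674e-11 * 5.120e+51 / 2.890e+20 = 1.182e+21

1.182e+21 N


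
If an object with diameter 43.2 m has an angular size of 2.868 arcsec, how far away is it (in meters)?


D = size / theta_rad, theta_rad = 2.868 * pi/(180*3600) = 1.390e-05, D = 3.107e+06

3.107e+06 m


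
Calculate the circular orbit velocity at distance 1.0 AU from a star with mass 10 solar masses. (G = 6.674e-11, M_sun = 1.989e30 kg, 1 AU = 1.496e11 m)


v = sqrt(GM/r) = sqrt(6.674e-11 * 1.989e+31 / 1.496e+11) = 94198.6537

94198.6537 m/s


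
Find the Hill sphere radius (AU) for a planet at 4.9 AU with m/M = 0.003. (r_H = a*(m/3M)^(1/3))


r_H = a * (m/3M)^(1/3) = 4.9 * (0.003/3)^(1/3) = 0.49

0.49 AU


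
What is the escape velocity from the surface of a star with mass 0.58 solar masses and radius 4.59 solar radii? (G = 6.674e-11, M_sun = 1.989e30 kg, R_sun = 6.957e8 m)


M = 0.58 * 1.989e30 kg = 1.15362e+30 kg; R = 4.59 * 6.957e8 m = 3.193263e+09 m. v_esc = sqrt(2GM/R) = sqrt(2 * 6.674e-11 * 1.15362e+30 / 3.193263e+09) = 219594.846

219594.846 m/s


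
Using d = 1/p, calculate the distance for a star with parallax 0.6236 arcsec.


d = 1/p = 1/0.6236 = 1.6036

1.6036 pc


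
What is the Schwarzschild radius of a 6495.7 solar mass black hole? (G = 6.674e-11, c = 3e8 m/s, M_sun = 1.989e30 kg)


M = 6495.7 * 1.989e30 kg = 1.29199473e+34 kg. rs = 2GM/c^2 = 2 * 6.674e-11 * 1.29199473e+34 / (3e8)^2 = 1.916e+07

1.916e+07 m


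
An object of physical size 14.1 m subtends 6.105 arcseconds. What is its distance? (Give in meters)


D = size / theta_rad, theta_rad = 6.105 * pi/(180*3600) = 2.960e-05, D = 476385.5476

476385.5476 m


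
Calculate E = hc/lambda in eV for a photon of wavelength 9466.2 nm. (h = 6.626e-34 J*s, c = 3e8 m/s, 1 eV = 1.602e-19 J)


E = hc/lambda = 6.626e-34 * 3e8 / 9.466e-06 = 2.100e-20 J = 0.1311 eV

0.1311 eV


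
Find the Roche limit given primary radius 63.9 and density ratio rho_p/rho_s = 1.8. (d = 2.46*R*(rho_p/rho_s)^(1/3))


d_Roche = 2.46 * 63.9 * 1.8^(1/3) = 191.2171

191.2171


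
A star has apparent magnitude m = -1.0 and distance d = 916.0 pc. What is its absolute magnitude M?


M = m - 5*log10(d) + 5 = -1.0 - 5*log10(916.0) + 5 = -10.8095

-10.8095


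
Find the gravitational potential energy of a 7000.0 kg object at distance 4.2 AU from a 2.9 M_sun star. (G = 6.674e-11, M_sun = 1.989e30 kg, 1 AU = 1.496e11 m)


M = 2.9 * 1.989e30 kg = 5.7681e+30 kg; r = 4.2 AU * 1.496e11 m/AU = 6.2832e+11 m. U = -GM*m/r = -(6.674e-11 * 5.7681e+30 * 7000.0) / 6.2832e+11 = -4.289e+12

-4.289e+12 J


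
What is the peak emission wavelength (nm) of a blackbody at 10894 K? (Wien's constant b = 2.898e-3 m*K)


lam_max = b / T = 2.898e-3 / 10894 = 2.660e-07 m = 266.018 nm

266.018 nm


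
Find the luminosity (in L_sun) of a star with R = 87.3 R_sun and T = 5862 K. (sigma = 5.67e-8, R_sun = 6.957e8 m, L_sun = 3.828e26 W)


R = 87.3 * 6.957e8 m = 6.073461e+10 m. L = 4*pi*R^2*sigma*T^4 = 4*pi*(6.073461e+10)^2 * 5.67e-8 * 5862^4 = 3.103478017e+30 W. L/L_sun = 3.103478017e+30 / 3.828e26 = 8107.3093

8107.3093 L_sun


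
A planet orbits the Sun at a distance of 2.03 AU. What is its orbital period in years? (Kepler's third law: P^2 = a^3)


P = a^(3/2) = 2.03^1.5 = 2.8923

2.8923 years


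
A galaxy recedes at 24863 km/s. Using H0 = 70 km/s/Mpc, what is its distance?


d = v / H0 = 24863 / 70 = 355.1857

355.1857 Mpc


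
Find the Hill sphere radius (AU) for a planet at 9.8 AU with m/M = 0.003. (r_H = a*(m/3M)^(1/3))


r_H = a * (m/3M)^(1/3) = 9.8 * (0.003/3)^(1/3) = 0.98

0.98 AU


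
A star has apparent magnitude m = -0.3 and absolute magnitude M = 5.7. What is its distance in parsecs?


d = 10^((m - M + 5)/5) = 10^((-0.3 - 5.7 + 5)/5) = 0.631

0.631 pc


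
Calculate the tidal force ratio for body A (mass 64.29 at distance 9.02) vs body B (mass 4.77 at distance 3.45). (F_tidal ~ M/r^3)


Ratio = (M1/r1^3) / (M2/r2^3) = (64.29/9.02^3) / (4.77/3.45^3) = 0.7542

0.7542


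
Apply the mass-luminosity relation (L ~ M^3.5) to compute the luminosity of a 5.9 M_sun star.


L/L_sun = (M/M_sun)^3.5 = 5.9^3.5 = 498.8639

498.8639 L_sun


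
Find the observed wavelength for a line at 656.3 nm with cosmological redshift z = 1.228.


lam_obs = lam_emit * (1 + z) = 656.3 * (1 + 1.228) = 1462.2364

1462.2364 nm


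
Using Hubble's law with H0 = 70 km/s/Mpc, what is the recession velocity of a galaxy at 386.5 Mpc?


v = H0 * d = 70 * 386.5 = 27055.0

27055.0 km/s


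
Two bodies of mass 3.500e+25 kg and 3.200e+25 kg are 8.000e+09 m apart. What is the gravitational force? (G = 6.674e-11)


F = G*m1*m2/r^2 = 6.674e-11 * 3.500e+25 * 3.200e+25 / (8.000e+09)^2 = 6.674e-11 * 1.120e+51 / 6.400e+19 = 1.168e+21

1.168e+21 N


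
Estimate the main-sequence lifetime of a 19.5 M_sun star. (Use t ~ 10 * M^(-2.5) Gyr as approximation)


t = 10 * M^(-2.5) = 10 * 19.5^(-2.5) = 0.006

0.006 Gyr


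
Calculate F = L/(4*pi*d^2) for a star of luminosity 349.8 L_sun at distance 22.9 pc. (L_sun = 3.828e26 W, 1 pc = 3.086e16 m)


F = L / (4*pi*d^2) = 1.339e+29 / (4*pi*(7.067e+17)^2) = 2.134e-08

2.134e-08 W/m^2


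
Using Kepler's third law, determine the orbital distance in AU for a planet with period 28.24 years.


a = P^(2/3) = 28.24^(2/3) = 9.2735

9.2735 AU


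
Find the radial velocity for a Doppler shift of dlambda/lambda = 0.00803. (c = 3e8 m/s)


v = (dlambda/lambda) * c = 0.00803 * 3e8 = 2.409e+06

2.409e+06 m/s


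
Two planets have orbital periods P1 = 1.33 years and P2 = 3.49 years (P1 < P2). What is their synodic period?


1/P_syn = |1/P1 - 1/P2| = |1/1.33 - 1/3.49| => P_syn = 2.1489

2.1489 years


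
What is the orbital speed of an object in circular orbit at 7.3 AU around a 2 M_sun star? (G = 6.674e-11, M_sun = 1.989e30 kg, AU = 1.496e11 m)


v = sqrt(GM/r) = sqrt(6.674e-11 * 3.978e+30 / 1.092e+12) = 15591.8721

15591.8721 m/s


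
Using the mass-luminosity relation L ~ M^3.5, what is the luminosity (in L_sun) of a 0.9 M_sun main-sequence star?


L/L_sun = (M/M_sun)^3.5 = 0.9^3.5 = 0.6916

0.6916 L_sun


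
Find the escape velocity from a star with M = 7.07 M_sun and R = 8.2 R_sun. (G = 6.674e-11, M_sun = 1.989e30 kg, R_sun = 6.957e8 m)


M = 7.07 * 1.989e30 kg = 1.406223e+31 kg; R = 8.2 * 6.957e8 m = 5.70474e+09 m. v_esc = sqrt(2GM/R) = sqrt(2 * 6.674e-11 * 1.406223e+31 / 5.70474e+09) = 573610.7338

573610.7338 m/s


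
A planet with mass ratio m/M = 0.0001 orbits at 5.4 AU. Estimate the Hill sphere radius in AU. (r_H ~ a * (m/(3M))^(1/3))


r_H = a * (m/3M)^(1/3) = 5.4 * (0.0001/3)^(1/3) = 0.1738

0.1738 AU


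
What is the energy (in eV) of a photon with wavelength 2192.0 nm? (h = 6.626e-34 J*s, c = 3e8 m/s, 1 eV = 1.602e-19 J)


E = hc/lambda = 6.626e-34 * 3e8 / 2.192e-06 = 9.068e-20 J = 0.5661 eV

0.5661 eV


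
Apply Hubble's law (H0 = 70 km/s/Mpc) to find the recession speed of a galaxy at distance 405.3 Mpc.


v = H0 * d = 70 * 405.3 = 28371.0

28371.0 km/s


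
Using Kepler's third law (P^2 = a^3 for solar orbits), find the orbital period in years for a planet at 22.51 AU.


P = a^(3/2) = 22.51^1.5 = 106.798

106.798 years


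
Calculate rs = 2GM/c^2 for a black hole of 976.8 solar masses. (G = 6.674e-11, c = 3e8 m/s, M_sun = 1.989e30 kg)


M = 976.8 * 1.989e30 kg = 1.9428552e+33 kg. rs = 2GM/c^2 = 2 * 6.674e-11 * 1.9428552e+33 / (3e8)^2 = 2.881e+06

2.881e+06 m


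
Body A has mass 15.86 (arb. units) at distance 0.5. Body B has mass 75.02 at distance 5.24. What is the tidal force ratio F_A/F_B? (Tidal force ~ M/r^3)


Ratio = (M1/r1^3) / (M2/r2^3) = (15.86/0.5^3) / (75.02/5.24^3) = 243.338

243.338


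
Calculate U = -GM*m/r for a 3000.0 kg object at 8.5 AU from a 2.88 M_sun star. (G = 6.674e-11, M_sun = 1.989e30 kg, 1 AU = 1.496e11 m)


M = 2.88 * 1.989e30 kg = 5.72832e+30 kg; r = 8.5 AU * 1.496e11 m/AU = 1.2716e+12 m. U = -GM*m/r = -(6.674e-11 * 5.72832e+30 * 3000.0) / 1.2716e+12 = -9.020e+11

-9.020e+11 J


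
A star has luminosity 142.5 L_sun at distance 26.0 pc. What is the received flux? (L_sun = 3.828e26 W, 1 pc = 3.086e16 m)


F = L / (4*pi*d^2) = 5.455e+28 / (4*pi*(8.024e+17)^2) = 6.743e-09

6.743e-09 W/m^2


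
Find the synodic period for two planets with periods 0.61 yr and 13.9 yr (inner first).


1/P_syn = |1/P1 - 1/P2| = |1/0.61 - 1/13.9| => P_syn = 0.638

0.638 years


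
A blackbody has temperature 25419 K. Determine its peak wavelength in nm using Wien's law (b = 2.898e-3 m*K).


lam_max = b / T = 2.898e-3 / 25419 = 1.140e-07 m = 114.0092 nm

114.0092 nm


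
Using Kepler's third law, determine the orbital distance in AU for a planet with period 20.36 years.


a = P^(2/3) = 20.36^(2/3) = 7.4562

7.4562 AU


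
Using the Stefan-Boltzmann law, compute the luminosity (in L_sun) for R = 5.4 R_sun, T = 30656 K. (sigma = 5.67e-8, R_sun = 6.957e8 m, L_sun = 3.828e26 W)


R = 5.4 * 6.957e8 m = 3.75678e+09 m. L = 4*pi*R^2*sigma*T^4 = 4*pi*(3.75678e+09)^2 * 5.67e-8 * 30656^4 = 8.88150161e+30 W. L/L_sun = 8.88150161e+30 / 3.828e26 = 23201.4149

23201.4149 L_sun


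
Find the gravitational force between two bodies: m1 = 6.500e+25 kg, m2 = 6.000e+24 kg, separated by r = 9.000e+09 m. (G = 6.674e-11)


F = G*m1*m2/r^2 = 6.674e-11 * 6.500e+25 * 6.000e+24 / (9.000e+09)^2 = 6.674e-11 * 3.900e+50 / 8.100e+19 = 3.213e+20

3.213e+20 N


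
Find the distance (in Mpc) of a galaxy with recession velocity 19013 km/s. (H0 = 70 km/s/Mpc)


d = v / H0 = 19013 / 70 = 271.6143

271.6143 Mpc


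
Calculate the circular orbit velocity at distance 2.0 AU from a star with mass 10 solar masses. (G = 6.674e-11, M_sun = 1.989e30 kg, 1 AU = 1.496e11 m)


v = sqrt(GM/r) = sqrt(6.674e-11 * 1.989e+31 / 2.992e+11) = 66608.5068

66608.5068 m/s


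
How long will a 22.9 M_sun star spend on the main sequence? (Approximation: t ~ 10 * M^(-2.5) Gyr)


t = 10 * M^(-2.5) = 10 * 22.9^(-2.5) = 0.004

0.004 Gyr


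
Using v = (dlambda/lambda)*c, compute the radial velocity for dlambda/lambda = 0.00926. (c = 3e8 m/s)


v = (dlambda/lambda) * c = 0.00926 * 3e8 = 2.778e+06

2.778e+06 m/s


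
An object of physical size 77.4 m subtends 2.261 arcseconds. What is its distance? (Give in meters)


D = size / theta_rad, theta_rad = 2.261 * pi/(180*3600) = 1.096e-05, D = 7.061e+06

7.061e+06 m


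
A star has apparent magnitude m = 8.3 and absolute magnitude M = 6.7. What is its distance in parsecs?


d = 10^((m - M + 5)/5) = 10^((8.3 - 6.7 + 5)/5) = 20.893

20.893 pc


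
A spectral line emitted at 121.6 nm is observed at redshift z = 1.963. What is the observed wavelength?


lam_obs = lam_emit * (1 + z) = 121.6 * (1 + 1.963) = 360.3008

360.3008 nm


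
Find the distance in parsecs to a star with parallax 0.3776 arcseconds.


d = 1/p = 1/0.3776 = 2.6483

2.6483 pc


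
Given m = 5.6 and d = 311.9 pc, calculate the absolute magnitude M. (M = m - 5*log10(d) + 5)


M = m - 5*log10(d) + 5 = 5.6 - 5*log10(311.9) + 5 = -1.8701

-1.8701


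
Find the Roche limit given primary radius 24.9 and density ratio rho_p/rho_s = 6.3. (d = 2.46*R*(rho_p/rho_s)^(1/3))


d_Roche = 2.46 * 24.9 * 6.3^(1/3) = 113.1309

113.1309


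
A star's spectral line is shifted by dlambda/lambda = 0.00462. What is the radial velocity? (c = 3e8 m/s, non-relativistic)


v = (dlambda/lambda) * c = 0.00462 * 3e8 = 1.386e+06

1.386e+06 m/s


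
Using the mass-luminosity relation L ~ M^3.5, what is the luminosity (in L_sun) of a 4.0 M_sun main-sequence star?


L/L_sun = (M/M_sun)^3.5 = 4.0^3.5 = 128.0

128.0 L_sun


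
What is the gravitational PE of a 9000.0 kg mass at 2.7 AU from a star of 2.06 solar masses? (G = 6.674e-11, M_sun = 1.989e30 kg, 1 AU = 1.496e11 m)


M = 2.06 * 1.989e30 kg = 4.09734e+30 kg; r = 2.7 AU * 1.496e11 m/AU = 4.0392e+11 m. U = -GM*m/r = -(6.674e-11 * 4.09734e+30 * 9000.0) / 4.0392e+11 = -6.093e+12

-6.093e+12 J


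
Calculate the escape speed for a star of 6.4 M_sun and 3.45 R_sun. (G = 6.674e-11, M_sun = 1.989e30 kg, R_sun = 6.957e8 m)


M = 6.4 * 1.989e30 kg = 1.27296e+31 kg; R = 3.45 * 6.957e8 m = 2.400165e+09 m. v_esc = sqrt(2GM/R) = sqrt(2 * 6.674e-11 * 1.27296e+31 / 2.400165e+09) = 841385.3159

841385.3159 m/s


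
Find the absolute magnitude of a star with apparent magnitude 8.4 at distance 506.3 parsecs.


M = m - 5*log10(d) + 5 = 8.4 - 5*log10(506.3) + 5 = -0.122

-0.122


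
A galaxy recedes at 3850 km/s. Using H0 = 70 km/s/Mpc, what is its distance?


d = v / H0 = 3850 / 70 = 55.0

55.0 Mpc


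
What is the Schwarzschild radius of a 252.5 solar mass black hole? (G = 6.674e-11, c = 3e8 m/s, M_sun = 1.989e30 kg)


M = 252.5 * 1.989e30 kg = 5.022225e+32 kg. rs = 2GM/c^2 = 2 * 6.674e-11 * 5.022225e+32 / (3e8)^2 = 744851.77

744851.77 m


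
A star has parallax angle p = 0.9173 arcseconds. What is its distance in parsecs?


d = 1/p = 1/0.9173 = 1.0902

1.0902 pc


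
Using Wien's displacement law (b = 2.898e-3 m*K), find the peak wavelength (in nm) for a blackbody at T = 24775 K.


lam_max = b / T = 2.898e-3 / 24775 = 1.170e-07 m = 116.9728 nm

116.9728 nm


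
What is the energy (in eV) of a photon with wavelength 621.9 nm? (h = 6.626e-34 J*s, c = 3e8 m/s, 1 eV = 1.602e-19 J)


E = hc/lambda = 6.626e-34 * 3e8 / 6.219e-07 = 3.196e-19 J = 1.9952 eV

1.9952 eV


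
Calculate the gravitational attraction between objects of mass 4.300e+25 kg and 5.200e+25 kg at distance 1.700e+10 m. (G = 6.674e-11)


F = G*m1*m2/r^2 = 6.674e-11 * 4.300e+25 * 5.200e+25 / (1.700e+10)^2 = 6.674e-11 * 2.236e+51 / 2.890e+20 = 5.164e+20

5.164e+20 N


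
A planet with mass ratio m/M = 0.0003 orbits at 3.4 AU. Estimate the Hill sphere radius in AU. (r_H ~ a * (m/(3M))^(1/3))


r_H = a * (m/3M)^(1/3) = 3.4 * (0.0003/3)^(1/3) = 0.1578

0.1578 AU


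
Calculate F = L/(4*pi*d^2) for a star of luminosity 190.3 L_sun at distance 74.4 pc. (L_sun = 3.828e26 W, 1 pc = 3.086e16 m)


F = L / (4*pi*d^2) = 7.285e+28 / (4*pi*(2.296e+18)^2) = 1.100e-09

1.100e-09 W/m^2


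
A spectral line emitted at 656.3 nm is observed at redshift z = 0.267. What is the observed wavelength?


lam_obs = lam_emit * (1 + z) = 656.3 * (1 + 0.267) = 831.5321

831.5321 nm


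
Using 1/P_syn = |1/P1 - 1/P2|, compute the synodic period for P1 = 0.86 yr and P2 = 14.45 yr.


1/P_syn = |1/P1 - 1/P2| = |1/0.86 - 1/14.45| => P_syn = 0.9144

0.9144 years


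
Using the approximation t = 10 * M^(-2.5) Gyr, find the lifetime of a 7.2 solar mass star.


t = 10 * M^(-2.5) = 10 * 7.2^(-2.5) = 0.0719

0.0719 Gyr


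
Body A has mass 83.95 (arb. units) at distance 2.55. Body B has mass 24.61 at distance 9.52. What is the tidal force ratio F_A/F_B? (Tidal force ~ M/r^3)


Ratio = (M1/r1^3) / (M2/r2^3) = (83.95/2.55^3) / (24.61/9.52^3) = 177.5004

177.5004


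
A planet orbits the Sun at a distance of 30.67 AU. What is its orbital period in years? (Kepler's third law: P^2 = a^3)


P = a^(3/2) = 30.67^1.5 = 169.852

169.852 years


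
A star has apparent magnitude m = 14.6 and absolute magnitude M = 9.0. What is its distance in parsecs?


d = 10^((m - M + 5)/5) = 10^((14.6 - 9.0 + 5)/5) = 131.8257

131.8257 pc


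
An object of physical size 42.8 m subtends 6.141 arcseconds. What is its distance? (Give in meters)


D = size / theta_rad, theta_rad = 6.141 * pi/(180*3600) = 2.977e-05, D = 1.438e+06

1.438e+06 m


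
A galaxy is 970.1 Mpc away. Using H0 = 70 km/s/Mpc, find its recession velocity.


v = H0 * d = 70 * 970.1 = 67907.0

67907.0 km/s


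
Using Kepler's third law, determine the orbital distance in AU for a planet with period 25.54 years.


a = P^(2/3) = 25.54^(2/3) = 8.6726

8.6726 AU


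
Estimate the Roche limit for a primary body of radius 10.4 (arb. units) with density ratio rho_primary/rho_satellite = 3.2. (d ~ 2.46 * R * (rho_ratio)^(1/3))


d_Roche = 2.46 * 10.4 * 3.2^(1/3) = 37.7009

37.7009


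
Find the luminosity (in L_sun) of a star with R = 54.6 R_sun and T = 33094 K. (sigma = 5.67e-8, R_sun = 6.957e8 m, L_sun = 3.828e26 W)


R = 54.6 * 6.957e8 m = 3.798522e+10 m. L = 4*pi*R^2*sigma*T^4 = 4*pi*(3.798522e+10)^2 * 5.67e-8 * 33094^4 = 1.233159535e+33 W. L/L_sun = 1.233159535e+33 / 3.828e26 = 3.221e+06

3.221e+06 L_sun


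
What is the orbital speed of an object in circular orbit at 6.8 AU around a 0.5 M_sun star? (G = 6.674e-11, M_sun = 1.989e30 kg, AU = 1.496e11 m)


v = sqrt(GM/r) = sqrt(6.674e-11 * 9.945e+29 / 1.017e+12) = 8077.4679

8077.4679 m/s


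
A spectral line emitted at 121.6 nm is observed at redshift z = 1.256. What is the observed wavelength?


lam_obs = lam_emit * (1 + z) = 121.6 * (1 + 1.256) = 274.3296

274.3296 nm


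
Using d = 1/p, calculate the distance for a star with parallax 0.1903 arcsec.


d = 1/p = 1/0.1903 = 5.2549

5.2549 pc


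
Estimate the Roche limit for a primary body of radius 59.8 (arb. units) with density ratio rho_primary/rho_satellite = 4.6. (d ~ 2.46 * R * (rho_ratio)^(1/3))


d_Roche = 2.46 * 59.8 * 4.6^(1/3) = 244.6558

244.6558


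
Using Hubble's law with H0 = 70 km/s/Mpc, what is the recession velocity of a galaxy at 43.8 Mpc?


v = H0 * d = 70 * 43.8 = 3066.0

3066.0 km/s


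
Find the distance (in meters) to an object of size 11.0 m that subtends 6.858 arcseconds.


D = size / theta_rad, theta_rad = 6.858 * pi/(180*3600) = 3.325e-05, D = 330841.7715

330841.7715 m


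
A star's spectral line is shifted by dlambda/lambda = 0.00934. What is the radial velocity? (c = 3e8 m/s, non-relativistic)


v = (dlambda/lambda) * c = 0.00934 * 3e8 = 2.802e+06

2.802e+06 m/s


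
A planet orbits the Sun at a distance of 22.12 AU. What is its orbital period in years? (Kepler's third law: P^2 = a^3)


P = a^(3/2) = 22.12^1.5 = 104.0346

104.0346 years


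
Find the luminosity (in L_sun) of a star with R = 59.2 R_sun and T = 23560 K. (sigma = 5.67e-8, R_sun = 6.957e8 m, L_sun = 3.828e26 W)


R = 59.2 * 6.957e8 m = 4.118544e+10 m. L = 4*pi*R^2*sigma*T^4 = 4*pi*(4.118544e+10)^2 * 5.67e-8 * 23560^4 = 3.723758328e+32 W. L/L_sun = 3.723758328e+32 / 3.828e26 = 972768.6333

972768.6333 L_sun


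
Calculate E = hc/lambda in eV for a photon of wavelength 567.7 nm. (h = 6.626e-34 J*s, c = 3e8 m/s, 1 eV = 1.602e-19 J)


E = hc/lambda = 6.626e-34 * 3e8 / 5.677e-07 = 3.501e-19 J = 2.1857 eV

2.1857 eV


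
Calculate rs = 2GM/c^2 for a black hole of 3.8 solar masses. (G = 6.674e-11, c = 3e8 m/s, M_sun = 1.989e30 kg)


M = 3.8 * 1.989e30 kg = 7.5582e+30 kg. rs = 2GM/c^2 = 2 * 6.674e-11 * 7.5582e+30 / (3e8)^2 = 11209.6504

11209.6504 m


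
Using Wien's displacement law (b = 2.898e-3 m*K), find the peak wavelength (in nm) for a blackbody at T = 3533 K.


lam_max = b / T = 2.898e-3 / 3533 = 8.203e-07 m = 820.2661 nm

820.2661 nm


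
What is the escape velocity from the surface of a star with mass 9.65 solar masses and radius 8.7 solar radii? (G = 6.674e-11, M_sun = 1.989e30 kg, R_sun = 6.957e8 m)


M = 9.65 * 1.989e30 kg = 1.919385e+31 kg; R = 8.7 * 6.957e8 m = 6.05259e+09 m. v_esc = sqrt(2GM/R) = sqrt(2 * 6.674e-11 * 1.919385e+31 / 6.05259e+09) = 650606.6818

650606.6818 m/s


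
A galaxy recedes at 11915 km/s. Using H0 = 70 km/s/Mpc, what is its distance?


d = v / H0 = 11915 / 70 = 170.2143

170.2143 Mpc


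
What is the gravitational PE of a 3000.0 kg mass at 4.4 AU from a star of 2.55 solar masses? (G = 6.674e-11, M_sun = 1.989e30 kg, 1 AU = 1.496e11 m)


M = 2.55 * 1.989e30 kg = 5.07195e+30 kg; r = 4.4 AU * 1.496e11 m/AU = 6.5824e+11 m. U = -GM*m/r = -(6.674e-11 * 5.07195e+30 * 3000.0) / 6.5824e+11 = -1.543e+12

-1.543e+12 J


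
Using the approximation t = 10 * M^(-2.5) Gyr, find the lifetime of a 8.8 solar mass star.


t = 10 * M^(-2.5) = 10 * 8.8^(-2.5) = 0.0435

0.0435 Gyr


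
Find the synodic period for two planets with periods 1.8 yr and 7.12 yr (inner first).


1/P_syn = |1/P1 - 1/P2| = |1/1.8 - 1/7.12| => P_syn = 2.409

2.409 years


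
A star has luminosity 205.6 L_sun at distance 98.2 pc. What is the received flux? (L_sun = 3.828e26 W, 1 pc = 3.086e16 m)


F = L / (4*pi*d^2) = 7.870e+28 / (4*pi*(3.030e+18)^2) = 6.820e-10

6.820e-10 W/m^2


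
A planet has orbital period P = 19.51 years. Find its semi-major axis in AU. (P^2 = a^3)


a = P^(2/3) = 19.51^(2/3) = 7.2472

7.2472 AU


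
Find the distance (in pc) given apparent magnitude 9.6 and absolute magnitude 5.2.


d = 10^((m - M + 5)/5) = 10^((9.6 - 5.2 + 5)/5) = 75.8578

75.8578 pc


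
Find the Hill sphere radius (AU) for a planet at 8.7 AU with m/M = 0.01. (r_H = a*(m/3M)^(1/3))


r_H = a * (m/3M)^(1/3) = 8.7 * (0.01/3)^(1/3) = 1.2996

1.2996 AU


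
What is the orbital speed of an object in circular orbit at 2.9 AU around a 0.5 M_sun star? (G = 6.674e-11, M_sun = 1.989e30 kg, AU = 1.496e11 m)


v = sqrt(GM/r) = sqrt(6.674e-11 * 9.945e+29 / 4.338e+11) = 12368.8892

12368.8892 m/s


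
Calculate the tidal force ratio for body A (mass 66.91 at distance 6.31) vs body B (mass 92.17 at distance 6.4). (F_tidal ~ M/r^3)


Ratio = (M1/r1^3) / (M2/r2^3) = (66.91/6.31^3) / (92.17/6.4^3) = 0.7574

0.7574


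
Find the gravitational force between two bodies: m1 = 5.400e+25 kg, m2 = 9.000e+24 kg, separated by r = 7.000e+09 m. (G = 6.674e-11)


F = G*m1*m2/r^2 = 6.674e-11 * 5.400e+25 * 9.000e+24 / (7.000e+09)^2 = 6.674e-11 * 4.860e+50 / 4.900e+19 = 6.620e+20

6.620e+20 N


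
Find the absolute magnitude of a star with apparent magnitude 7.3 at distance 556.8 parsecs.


M = m - 5*log10(d) + 5 = 7.3 - 5*log10(556.8) + 5 = -1.4285

-1.4285


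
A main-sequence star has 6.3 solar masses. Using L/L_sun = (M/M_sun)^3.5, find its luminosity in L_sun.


L/L_sun = (M/M_sun)^3.5 = 6.3^3.5 = 627.613

627.613 L_sun


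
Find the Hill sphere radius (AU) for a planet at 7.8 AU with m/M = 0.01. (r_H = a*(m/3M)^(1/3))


r_H = a * (m/3M)^(1/3) = 7.8 * (0.01/3)^(1/3) = 1.1652

1.1652 AU


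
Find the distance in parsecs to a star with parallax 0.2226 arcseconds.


d = 1/p = 1/0.2226 = 4.4924

4.4924 pc


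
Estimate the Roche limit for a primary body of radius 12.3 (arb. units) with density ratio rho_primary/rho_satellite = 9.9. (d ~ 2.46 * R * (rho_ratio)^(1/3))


d_Roche = 2.46 * 12.3 * 9.9^(1/3) = 64.9709

64.9709


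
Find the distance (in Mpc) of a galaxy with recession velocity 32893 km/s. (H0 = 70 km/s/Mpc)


d = v / H0 = 32893 / 70 = 469.9

469.9 Mpc


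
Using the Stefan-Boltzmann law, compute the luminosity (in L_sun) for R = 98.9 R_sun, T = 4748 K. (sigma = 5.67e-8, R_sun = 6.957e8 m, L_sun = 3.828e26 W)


R = 98.9 * 6.957e8 m = 6.880473e+10 m. L = 4*pi*R^2*sigma*T^4 = 4*pi*(6.880473e+10)^2 * 5.67e-8 * 4748^4 = 1.714242879e+30 W. L/L_sun = 1.714242879e+30 / 3.828e26 = 4478.1684

4478.1684 L_sun


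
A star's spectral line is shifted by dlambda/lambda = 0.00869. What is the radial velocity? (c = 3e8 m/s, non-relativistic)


v = (dlambda/lambda) * c = 0.00869 * 3e8 = 2.607e+06

2.607e+06 m/s


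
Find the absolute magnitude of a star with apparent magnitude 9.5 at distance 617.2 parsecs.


M = m - 5*log10(d) + 5 = 9.5 - 5*log10(617.2) + 5 = 0.5479

0.5479


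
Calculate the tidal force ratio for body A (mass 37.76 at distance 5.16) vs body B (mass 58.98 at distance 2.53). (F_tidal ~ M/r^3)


Ratio = (M1/r1^3) / (M2/r2^3) = (37.76/5.16^3) / (58.98/2.53^3) = 0.0755

0.0755


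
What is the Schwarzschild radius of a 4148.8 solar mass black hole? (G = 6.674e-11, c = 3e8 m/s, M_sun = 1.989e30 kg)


M = 4148.8 * 1.989e30 kg = 8.2519632e+33 kg. rs = 2GM/c^2 = 2 * 6.674e-11 * 8.2519632e+33 / (3e8)^2 = 1.224e+07

1.224e+07 m


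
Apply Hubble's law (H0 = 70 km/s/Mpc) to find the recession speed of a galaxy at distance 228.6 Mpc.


v = H0 * d = 70 * 228.6 = 16002.0

16002.0 km/s


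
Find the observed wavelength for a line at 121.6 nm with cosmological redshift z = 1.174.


lam_obs = lam_emit * (1 + z) = 121.6 * (1 + 1.174) = 264.3584

264.3584 nm


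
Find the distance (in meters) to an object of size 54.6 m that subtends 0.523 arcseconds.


D = size / theta_rad, theta_rad = 0.523 * pi/(180*3600) = 2.536e-06, D = 2.153e+07

2.153e+07 m


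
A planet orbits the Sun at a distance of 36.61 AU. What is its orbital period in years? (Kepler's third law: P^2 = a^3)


P = a^(3/2) = 36.61^1.5 = 221.5132

221.5132 years


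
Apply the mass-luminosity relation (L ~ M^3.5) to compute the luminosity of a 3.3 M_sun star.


L/L_sun = (M/M_sun)^3.5 = 3.3^3.5 = 65.2828

65.2828 L_sun


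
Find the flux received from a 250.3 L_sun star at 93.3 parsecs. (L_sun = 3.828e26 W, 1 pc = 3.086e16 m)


F = L / (4*pi*d^2) = 9.581e+28 / (4*pi*(2.879e+18)^2) = 9.197e-10

9.197e-10 W/m^2


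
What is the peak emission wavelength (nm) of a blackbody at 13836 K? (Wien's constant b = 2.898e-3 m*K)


lam_max = b / T = 2.898e-3 / 13836 = 2.095e-07 m = 209.4536 nm

209.4536 nm


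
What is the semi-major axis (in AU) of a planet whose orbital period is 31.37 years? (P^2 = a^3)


a = P^(2/3) = 31.37^(2/3) = 9.9466

9.9466 AU


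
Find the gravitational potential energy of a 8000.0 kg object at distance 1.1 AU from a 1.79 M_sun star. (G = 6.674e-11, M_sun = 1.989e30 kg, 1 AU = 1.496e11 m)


M = 1.79 * 1.989e30 kg = 3.56031e+30 kg; r = 1.1 AU * 1.496e11 m/AU = 1.6456e+11 m. U = -GM*m/r = -(6.674e-11 * 3.56031e+30 * 8000.0) / 1.6456e+11 = -1.155e+13

-1.155e+13 J


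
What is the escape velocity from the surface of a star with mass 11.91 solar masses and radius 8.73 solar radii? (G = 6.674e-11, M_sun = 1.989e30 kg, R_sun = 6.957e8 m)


M = 11.91 * 1.989e30 kg = 2.368899e+31 kg; R = 8.73 * 6.957e8 m = 6.073461e+09 m. v_esc = sqrt(2GM/R) = sqrt(2 * 6.674e-11 * 2.368899e+31 / 6.073461e+09) = 721544.7113

721544.7113 m/s


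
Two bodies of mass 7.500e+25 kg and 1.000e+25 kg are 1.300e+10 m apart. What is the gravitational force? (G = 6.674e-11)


F = G*m1*m2/r^2 = 6.674e-11 * 7.500e+25 * 1.000e+25 / (1.300e+10)^2 = 6.674e-11 * 7.500e+50 / 1.690e+20 = 2.962e+20

2.962e+20 N


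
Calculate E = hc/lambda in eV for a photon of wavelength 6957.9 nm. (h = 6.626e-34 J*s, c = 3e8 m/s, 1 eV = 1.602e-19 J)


E = hc/lambda = 6.626e-34 * 3e8 / 6.958e-06 = 2.857e-20 J = 0.1783 eV

0.1783 eV


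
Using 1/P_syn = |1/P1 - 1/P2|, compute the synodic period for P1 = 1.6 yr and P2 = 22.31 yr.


1/P_syn = |1/P1 - 1/P2| = |1/1.6 - 1/22.31| => P_syn = 1.7236

1.7236 years


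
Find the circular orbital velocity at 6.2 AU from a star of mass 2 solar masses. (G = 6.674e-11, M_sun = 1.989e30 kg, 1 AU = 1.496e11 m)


v = sqrt(GM/r) = sqrt(6.674e-11 * 3.978e+30 / 9.275e+11) = 16918.5777

16918.5777 m/s


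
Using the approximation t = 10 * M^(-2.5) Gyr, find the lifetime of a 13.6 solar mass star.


t = 10 * M^(-2.5) = 10 * 13.6^(-2.5) = 0.0147

0.0147 Gyr


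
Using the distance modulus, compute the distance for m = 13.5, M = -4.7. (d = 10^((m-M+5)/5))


d = 10^((m - M + 5)/5) = 10^((13.5 - -4.7 + 5)/5) = 43651.5832

43651.5832 pc


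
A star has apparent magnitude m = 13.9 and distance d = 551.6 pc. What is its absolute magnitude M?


M = m - 5*log10(d) + 5 = 13.9 - 5*log10(551.6) + 5 = 5.1919

5.1919


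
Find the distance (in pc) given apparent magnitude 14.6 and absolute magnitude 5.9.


d = 10^((m - M + 5)/5) = 10^((14.6 - 5.9 + 5)/5) = 549.5409

549.5409 pc


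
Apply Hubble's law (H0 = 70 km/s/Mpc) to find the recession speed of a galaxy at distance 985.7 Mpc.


v = H0 * d = 70 * 985.7 = 68999.0

68999.0 km/s


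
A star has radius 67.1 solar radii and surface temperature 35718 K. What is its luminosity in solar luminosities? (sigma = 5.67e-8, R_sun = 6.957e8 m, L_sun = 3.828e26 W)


R = 67.1 * 6.957e8 m = 4.668147e+10 m. L = 4*pi*R^2*sigma*T^4 = 4*pi*(4.668147e+10)^2 * 5.67e-8 * 35718^4 = 2.527146982e+33 W. L/L_sun = 2.527146982e+33 / 3.828e26 = 6.602e+06

6.602e+06 L_sun


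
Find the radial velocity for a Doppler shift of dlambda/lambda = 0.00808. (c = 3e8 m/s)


v = (dlambda/lambda) * c = 0.00808 * 3e8 = 2.424e+06

2.424e+06 m/s


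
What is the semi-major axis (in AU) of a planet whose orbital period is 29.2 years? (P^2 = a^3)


a = P^(2/3) = 29.2^(2/3) = 9.4825

9.4825 AU


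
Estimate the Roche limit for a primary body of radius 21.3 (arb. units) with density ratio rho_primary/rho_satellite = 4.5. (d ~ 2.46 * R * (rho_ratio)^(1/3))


d_Roche = 2.46 * 21.3 * 4.5^(1/3) = 86.5072

86.5072


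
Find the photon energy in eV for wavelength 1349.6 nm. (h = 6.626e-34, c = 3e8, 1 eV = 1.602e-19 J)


E = hc/lambda = 6.626e-34 * 3e8 / 1.350e-06 = 1.473e-19 J = 0.9194 eV

0.9194 eV


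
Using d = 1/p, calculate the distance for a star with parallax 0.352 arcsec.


d = 1/p = 1/0.352 = 2.8409

2.8409 pc


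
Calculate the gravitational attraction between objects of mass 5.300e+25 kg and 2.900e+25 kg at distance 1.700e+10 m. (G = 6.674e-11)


F = G*m1*m2/r^2 = 6.674e-11 * 5.300e+25 * 2.900e+25 / (1.700e+10)^2 = 6.674e-11 * 1.537e+51 / 2.890e+20 = 3.549e+20

3.549e+20 N


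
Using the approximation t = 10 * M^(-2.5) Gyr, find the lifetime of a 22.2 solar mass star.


t = 10 * M^(-2.5) = 10 * 22.2^(-2.5) = 0.0043

0.0043 Gyr


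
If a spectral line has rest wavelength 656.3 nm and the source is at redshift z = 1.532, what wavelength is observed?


lam_obs = lam_emit * (1 + z) = 656.3 * (1 + 1.532) = 1661.7516

1661.7516 nm


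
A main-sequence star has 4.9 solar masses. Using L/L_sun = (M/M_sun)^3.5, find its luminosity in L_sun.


L/L_sun = (M/M_sun)^3.5 = 4.9^3.5 = 260.4272

260.4272 L_sun


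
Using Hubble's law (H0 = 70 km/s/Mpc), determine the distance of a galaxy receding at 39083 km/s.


d = v / H0 = 39083 / 70 = 558.3286

558.3286 Mpc


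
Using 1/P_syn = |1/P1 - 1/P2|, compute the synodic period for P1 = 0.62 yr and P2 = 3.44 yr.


1/P_syn = |1/P1 - 1/P2| = |1/0.62 - 1/3.44| => P_syn = 0.7563

0.7563 years


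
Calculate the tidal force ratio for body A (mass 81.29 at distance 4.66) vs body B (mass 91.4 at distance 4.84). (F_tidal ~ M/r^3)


Ratio = (M1/r1^3) / (M2/r2^3) = (81.29/4.66^3) / (91.4/4.84^3) = 0.9965

0.9965


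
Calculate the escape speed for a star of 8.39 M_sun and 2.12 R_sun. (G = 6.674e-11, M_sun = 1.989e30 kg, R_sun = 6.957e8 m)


M = 8.39 * 1.989e30 kg = 1.668771e+31 kg; R = 2.12 * 6.957e8 m = 1.474884e+09 m. v_esc = sqrt(2GM/R) = sqrt(2 * 6.674e-11 * 1.668771e+31 / 1.474884e+09) = 1.229e+06

1.229e+06 m/s


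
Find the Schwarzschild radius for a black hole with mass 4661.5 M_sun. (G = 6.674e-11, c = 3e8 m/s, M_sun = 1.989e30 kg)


M = 4661.5 * 1.989e30 kg = 9.2717235e+33 kg. rs = 2GM/c^2 = 2 * 6.674e-11 * 9.2717235e+33 / (3e8)^2 = 1.375e+07

1.375e+07 m


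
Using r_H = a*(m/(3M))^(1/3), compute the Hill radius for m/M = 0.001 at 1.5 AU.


r_H = a * (m/3M)^(1/3) = 1.5 * (0.001/3)^(1/3) = 0.104

0.104 AU


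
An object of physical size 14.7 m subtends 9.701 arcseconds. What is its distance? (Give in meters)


D = size / theta_rad, theta_rad = 9.701 * pi/(180*3600) = 4.703e-05, D = 312554.6492

312554.6492 m


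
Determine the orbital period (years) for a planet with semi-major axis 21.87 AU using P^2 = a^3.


P = a^(3/2) = 21.87^1.5 = 102.2759

102.2759 years


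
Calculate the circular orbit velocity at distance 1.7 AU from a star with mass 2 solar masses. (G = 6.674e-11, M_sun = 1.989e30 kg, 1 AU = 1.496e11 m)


v = sqrt(GM/r) = sqrt(6.674e-11 * 3.978e+30 / 2.543e+11) = 32309.8717

32309.8717 m/s


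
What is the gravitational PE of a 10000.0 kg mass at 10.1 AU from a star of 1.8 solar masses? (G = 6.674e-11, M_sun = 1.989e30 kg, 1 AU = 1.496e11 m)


M = 1.8 * 1.989e30 kg = 3.5802e+30 kg; r = 10.1 AU * 1.496e11 m/AU = 1.51096e+12 m. U = -GM*m/r = -(6.674e-11 * 3.5802e+30 * 10000.0) / 1.51096e+12 = -1.581e+12

-1.581e+12 J


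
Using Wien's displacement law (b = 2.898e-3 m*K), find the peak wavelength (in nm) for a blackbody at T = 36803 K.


lam_max = b / T = 2.898e-3 / 36803 = 7.874e-08 m = 78.7436 nm

78.7436 nm


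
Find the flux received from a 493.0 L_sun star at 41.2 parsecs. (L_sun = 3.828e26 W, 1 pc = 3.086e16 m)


F = L / (4*pi*d^2) = 1.887e+29 / (4*pi*(1.271e+18)^2) = 9.290e-09

9.290e-09 W/m^2


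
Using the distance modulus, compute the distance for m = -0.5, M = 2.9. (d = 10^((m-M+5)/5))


d = 10^((m - M + 5)/5) = 10^((-0.5 - 2.9 + 5)/5) = 2.0893

2.0893 pc


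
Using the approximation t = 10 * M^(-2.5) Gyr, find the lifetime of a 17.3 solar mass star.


t = 10 * M^(-2.5) = 10 * 17.3^(-2.5) = 0.008

0.008 Gyr


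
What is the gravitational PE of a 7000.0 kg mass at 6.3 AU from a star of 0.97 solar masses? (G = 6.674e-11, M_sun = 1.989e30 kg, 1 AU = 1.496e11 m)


M = 0.97 * 1.989e30 kg = 1.92933e+30 kg; r = 6.3 AU * 1.496e11 m/AU = 9.4248e+11 m. U = -GM*m/r = -(6.674e-11 * 1.92933e+30 * 7000.0) / 9.4248e+11 = -9.564e+11

-9.564e+11 J


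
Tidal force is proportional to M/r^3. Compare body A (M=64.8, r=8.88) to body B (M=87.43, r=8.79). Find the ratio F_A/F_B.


Ratio = (M1/r1^3) / (M2/r2^3) = (64.8/8.88^3) / (87.43/8.79^3) = 0.7189

0.7189


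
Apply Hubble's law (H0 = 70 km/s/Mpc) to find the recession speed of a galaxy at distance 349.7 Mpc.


v = H0 * d = 70 * 349.7 = 24479.0

24479.0 km/s


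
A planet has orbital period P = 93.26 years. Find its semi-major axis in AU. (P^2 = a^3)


a = P^(2/3) = 93.26^(2/3) = 20.5651

20.5651 AU


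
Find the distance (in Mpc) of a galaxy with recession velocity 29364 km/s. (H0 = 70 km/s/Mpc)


d = v / H0 = 29364 / 70 = 419.4857

419.4857 Mpc


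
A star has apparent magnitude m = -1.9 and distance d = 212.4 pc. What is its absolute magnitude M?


M = m - 5*log10(d) + 5 = -1.9 - 5*log10(212.4) + 5 = -8.5358

-8.5358
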